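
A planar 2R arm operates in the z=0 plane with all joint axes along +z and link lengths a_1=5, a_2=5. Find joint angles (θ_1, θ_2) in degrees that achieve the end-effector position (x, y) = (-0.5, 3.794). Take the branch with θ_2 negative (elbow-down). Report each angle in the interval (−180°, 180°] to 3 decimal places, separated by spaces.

165.008 -135.000

cos θ_2 = (14.6444−5²−5²)/(2·5·5) = -0.7071; θ_2 = -135.0004° (elbow-down)
β = atan2(3.7940,-0.5000) = 97.5076°; ψ = atan2(-3.5355,1.4644) = -67.5002°
θ_1 = β − ψ = 165.0078°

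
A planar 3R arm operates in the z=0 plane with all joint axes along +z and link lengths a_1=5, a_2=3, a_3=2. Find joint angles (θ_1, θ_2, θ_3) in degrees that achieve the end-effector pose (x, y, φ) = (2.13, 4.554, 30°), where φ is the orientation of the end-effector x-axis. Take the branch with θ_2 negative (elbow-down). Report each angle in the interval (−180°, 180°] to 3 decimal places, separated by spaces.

wrist centre = target − a_3·(cos φ, sin φ) = (0.3979, 3.5540)
cos θ_2 = (12.7893−5²−3²)/(2·5·3) = -0.7070; θ_2 = -134.9933° (elbow-down)
β = atan2(3.5540,0.3979) = 83.6111°; ψ = atan2(-2.1216,2.8789) = -36.3876°
θ_1 = β − ψ = 119.9987°
θ_3 = φ − θ_1 − θ_2 = 44.9946° (wrapped to (-180°,180°])

119.999 -134.993 44.995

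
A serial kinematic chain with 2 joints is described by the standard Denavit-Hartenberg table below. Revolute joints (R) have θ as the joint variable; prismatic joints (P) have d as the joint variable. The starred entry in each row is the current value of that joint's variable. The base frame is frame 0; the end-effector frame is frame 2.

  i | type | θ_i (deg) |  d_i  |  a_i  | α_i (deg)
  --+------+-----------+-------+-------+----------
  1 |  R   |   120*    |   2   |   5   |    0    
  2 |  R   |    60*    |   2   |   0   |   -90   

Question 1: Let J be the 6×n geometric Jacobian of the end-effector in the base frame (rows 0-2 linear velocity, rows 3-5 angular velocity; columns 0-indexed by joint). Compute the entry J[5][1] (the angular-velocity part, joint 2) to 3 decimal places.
axis z_1 = (0.0000,0.0000,1.0000); lever o_n−o_1 = (0.0000,0.0000,2.0000)
cross product → J_v[:, 1] = (0.0000,0.0000,0.0000)
J_ω[:, 1] = z_1
entry J[5][1] = 1.0000

1.000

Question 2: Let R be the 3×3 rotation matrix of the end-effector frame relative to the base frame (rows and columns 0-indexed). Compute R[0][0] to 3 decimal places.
-1.000

End-effector x-axis (col 0 of R) = (-1.0000,0.0000,0.0000)
R[0][0] = -1.0000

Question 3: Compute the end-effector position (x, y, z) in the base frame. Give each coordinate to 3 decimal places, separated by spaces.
after link 1: o_1 = (-2.5000, 4.3301, 2.0000)
after link 2: o_2 = (-2.5000, 4.3301, 4.0000)

-2.500 4.330 4.000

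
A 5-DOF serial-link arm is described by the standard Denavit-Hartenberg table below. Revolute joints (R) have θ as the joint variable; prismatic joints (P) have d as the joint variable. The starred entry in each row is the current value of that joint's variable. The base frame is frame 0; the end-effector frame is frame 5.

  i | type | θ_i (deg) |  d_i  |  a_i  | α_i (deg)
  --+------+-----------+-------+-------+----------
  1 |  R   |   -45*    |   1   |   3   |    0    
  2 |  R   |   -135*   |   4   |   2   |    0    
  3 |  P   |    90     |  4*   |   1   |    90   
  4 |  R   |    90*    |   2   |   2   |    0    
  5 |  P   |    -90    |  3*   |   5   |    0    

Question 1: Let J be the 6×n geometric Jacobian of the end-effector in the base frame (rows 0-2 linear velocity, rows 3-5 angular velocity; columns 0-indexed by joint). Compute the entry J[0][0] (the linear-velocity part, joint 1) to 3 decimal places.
axis z_0 = ẑ; lever o_n−o_0 = (-4.8787,-8.1213,11.0000)
cross product → J_v[:, 0] = (8.1213,-4.8787,0.0000)
J_ω[:, 0] = z_0
entry J[0][0] = 8.1213

8.121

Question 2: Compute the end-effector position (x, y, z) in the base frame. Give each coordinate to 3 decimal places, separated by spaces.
-4.879 -8.121 11.000

after link 1: o_1 = (2.1213, -2.1213, 1.0000)
after link 2: o_2 = (0.1213, -2.1213, 5.0000)
after link 3: o_3 = (0.1213, -3.1213, 9.0000)
after link 4: o_4 = (-1.8787, -3.1213, 11.0000)
after link 5: o_5 = (-4.8787, -8.1213, 11.0000)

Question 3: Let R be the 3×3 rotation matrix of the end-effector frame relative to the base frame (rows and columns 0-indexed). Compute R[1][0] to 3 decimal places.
-1.000

End-effector x-axis (col 0 of R) = (0.0000,-1.0000,0.0000)
R[1][0] = -1.0000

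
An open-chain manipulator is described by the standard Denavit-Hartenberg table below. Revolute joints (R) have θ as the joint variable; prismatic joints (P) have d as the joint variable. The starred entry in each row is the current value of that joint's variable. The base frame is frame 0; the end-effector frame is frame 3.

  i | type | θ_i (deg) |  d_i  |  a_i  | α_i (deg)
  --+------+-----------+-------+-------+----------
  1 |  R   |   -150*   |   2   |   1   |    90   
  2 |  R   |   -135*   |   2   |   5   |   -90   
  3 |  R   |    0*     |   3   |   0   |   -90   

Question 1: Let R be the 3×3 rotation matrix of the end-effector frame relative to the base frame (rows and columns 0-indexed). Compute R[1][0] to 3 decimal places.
0.354

End-effector x-axis (col 0 of R) = (0.6124,0.3536,-0.7071)
R[1][0] = 0.3536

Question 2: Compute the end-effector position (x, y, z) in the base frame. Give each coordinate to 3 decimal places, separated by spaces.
after link 1: o_1 = (-0.8660, -0.5000, 2.0000)
after link 2: o_2 = (1.1958, 2.9998, -1.5355)
after link 3: o_3 = (-0.6413, 1.9392, -3.6569)

-0.641 1.939 -3.657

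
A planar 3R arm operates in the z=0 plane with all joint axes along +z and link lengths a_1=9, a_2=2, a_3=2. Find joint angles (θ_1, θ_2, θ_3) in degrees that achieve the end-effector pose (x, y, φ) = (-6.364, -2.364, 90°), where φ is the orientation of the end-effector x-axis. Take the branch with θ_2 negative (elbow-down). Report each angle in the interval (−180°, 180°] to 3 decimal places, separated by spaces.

wrist centre = target − a_3·(cos φ, sin φ) = (-6.3640, -4.3640)
cos θ_2 = (59.5450−9²−2²)/(2·9·2) = -0.7071; θ_2 = -134.9981° (elbow-down)
β = atan2(-4.3640,-6.3640) = -145.5603°; ψ = atan2(-1.4143,7.5858) = -10.5607°
θ_1 = β − ψ = -134.9996°
θ_3 = φ − θ_1 − θ_2 = -0.0022° (wrapped to (-180°,180°])

-135.000 -134.998 -0.002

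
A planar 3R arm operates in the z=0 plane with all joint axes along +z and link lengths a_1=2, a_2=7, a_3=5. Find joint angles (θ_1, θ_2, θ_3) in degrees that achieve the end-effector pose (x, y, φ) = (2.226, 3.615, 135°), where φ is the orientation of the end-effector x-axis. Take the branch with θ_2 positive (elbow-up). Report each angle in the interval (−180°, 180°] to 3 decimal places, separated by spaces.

-120.000 134.998 120.002

wrist centre = target − a_3·(cos φ, sin φ) = (5.7615, 0.0795)
cos θ_2 = (33.2016−2²−7²)/(2·2·7) = -0.7071; θ_2 = 134.9983° (elbow-up)
β = atan2(0.0795,5.7615) = 0.7902°; ψ = atan2(4.9499,-2.9496) = 120.7904°
θ_1 = β − ψ = -120.0002°
θ_3 = φ − θ_1 − θ_2 = 120.0019° (wrapped to (-180°,180°])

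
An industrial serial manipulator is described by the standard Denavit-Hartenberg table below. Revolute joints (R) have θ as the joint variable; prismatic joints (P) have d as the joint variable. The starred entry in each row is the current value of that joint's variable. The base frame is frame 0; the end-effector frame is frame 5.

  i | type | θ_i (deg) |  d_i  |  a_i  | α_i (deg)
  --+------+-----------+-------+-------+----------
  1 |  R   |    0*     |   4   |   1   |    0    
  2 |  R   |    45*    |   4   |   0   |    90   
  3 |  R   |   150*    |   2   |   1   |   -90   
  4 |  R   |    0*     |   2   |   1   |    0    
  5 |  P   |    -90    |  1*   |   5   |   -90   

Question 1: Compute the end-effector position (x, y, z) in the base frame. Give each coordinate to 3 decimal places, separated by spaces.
after link 1: o_1 = (1.0000, 0.0000, 4.0000)
after link 2: o_2 = (1.0000, 0.0000, 8.0000)
after link 3: o_3 = (1.8018, -2.0266, 8.5000)
after link 4: o_4 = (0.4824, -3.3461, 7.2679)
after link 5: o_5 = (3.6643, -7.2352, 6.4019)

3.664 -7.235 6.402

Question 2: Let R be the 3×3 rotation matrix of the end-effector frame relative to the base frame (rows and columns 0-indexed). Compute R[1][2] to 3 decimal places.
End-effector z-axis (col 2 of R) = (-0.6124,-0.6124,0.5000)
R[1][2] = -0.6124

-0.612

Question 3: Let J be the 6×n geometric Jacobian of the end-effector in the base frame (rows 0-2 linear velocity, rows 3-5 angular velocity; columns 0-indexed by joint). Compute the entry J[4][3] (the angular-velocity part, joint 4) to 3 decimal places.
-0.354

axis z_3 = (-0.3536,-0.3536,-0.8660); lever o_n−o_3 = (1.8625,-5.2086,-2.0981)
cross product → J_v[:, 3] = (-3.7690,-2.3548,2.5000)
J_ω[:, 3] = z_3
entry J[4][3] = -0.3536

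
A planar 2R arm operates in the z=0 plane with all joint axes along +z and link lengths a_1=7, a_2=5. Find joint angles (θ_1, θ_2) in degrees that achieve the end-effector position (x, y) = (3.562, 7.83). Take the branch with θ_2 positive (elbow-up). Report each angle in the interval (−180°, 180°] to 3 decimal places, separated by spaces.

cos θ_2 = (73.9967−7²−5²)/(2·7·5) = -0.0000; θ_2 = 90.0027° (elbow-up)
β = atan2(7.8300,3.5620) = 65.5384°; ψ = atan2(5.0000,6.9998) = 35.5386°
θ_1 = β − ψ = 29.9998°

30.000 90.003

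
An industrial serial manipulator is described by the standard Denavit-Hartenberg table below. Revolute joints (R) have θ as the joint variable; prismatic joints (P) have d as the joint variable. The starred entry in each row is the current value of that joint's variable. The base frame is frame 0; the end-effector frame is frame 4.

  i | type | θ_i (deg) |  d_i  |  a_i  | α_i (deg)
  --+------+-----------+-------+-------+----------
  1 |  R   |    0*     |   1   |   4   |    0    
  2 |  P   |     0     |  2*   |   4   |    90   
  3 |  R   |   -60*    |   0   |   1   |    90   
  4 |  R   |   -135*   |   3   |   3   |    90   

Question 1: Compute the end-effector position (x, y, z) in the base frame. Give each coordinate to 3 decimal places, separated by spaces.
after link 1: o_1 = (4.0000, 0.0000, 1.0000)
after link 2: o_2 = (8.0000, 0.0000, 3.0000)
after link 3: o_3 = (8.5000, -0.0000, 2.1340)
after link 4: o_4 = (4.8413, 2.1213, 2.4711)

4.841 2.121 2.471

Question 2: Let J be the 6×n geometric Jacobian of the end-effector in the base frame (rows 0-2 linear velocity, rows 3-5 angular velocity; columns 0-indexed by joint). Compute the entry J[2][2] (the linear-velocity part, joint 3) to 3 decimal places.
-3.159

axis z_2 = (0.0000,-1.0000,0.0000); lever o_n−o_2 = (-3.1587,2.1213,-0.5289)
cross product → J_v[:, 2] = (0.5289,-0.0000,-3.1587)
J_ω[:, 2] = z_2
entry J[2][2] = -3.1587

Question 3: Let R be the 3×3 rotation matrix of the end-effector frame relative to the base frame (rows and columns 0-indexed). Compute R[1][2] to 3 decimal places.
End-effector z-axis (col 2 of R) = (-0.3536,-0.7071,0.6124)
R[1][2] = -0.7071

-0.707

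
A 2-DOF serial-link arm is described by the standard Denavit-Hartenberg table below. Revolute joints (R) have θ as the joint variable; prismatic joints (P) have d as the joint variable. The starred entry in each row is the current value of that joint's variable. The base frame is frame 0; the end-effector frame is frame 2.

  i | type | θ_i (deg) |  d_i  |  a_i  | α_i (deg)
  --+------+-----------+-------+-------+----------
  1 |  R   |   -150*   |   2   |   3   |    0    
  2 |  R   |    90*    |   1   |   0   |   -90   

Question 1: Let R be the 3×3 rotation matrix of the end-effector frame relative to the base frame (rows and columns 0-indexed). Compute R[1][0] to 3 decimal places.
-0.866

End-effector x-axis (col 0 of R) = (0.5000,-0.8660,0.0000)
R[1][0] = -0.8660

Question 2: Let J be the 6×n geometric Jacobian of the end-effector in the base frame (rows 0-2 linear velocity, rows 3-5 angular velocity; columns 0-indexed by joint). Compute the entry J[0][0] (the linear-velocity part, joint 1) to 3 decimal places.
1.500

axis z_0 = ẑ; lever o_n−o_0 = (-2.5981,-1.5000,3.0000)
cross product → J_v[:, 0] = (1.5000,-2.5981,0.0000)
J_ω[:, 0] = z_0
entry J[0][0] = 1.5000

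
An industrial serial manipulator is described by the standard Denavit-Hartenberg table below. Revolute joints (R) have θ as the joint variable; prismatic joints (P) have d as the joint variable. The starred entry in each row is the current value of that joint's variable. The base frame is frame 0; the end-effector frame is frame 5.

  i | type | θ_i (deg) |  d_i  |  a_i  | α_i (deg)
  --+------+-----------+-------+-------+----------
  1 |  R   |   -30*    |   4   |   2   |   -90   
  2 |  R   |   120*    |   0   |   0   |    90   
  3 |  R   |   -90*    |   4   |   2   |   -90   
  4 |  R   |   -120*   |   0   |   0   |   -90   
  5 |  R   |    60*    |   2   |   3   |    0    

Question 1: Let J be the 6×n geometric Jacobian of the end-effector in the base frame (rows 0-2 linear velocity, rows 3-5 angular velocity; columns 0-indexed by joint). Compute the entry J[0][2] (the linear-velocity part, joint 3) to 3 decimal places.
-2.590

axis z_2 = (0.7500,-0.4330,-0.5000); lever o_n−o_2 = (4.3583,-5.9596,-0.8995)
cross product → J_v[:, 2] = (-2.5903,-1.5045,-2.5825)
J_ω[:, 2] = z_2
entry J[0][2] = -2.5903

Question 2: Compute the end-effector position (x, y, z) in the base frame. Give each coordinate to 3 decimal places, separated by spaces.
after link 1: o_1 = (1.7321, -1.0000, 4.0000)
after link 2: o_2 = (1.7321, -1.0000, 4.0000)
after link 3: o_3 = (3.7321, -4.4641, 2.0000)
after link 4: o_4 = (3.7321, -4.4641, 2.0000)
after link 5: o_5 = (6.0903, -6.9596, 3.1005)

6.090 -6.960 3.100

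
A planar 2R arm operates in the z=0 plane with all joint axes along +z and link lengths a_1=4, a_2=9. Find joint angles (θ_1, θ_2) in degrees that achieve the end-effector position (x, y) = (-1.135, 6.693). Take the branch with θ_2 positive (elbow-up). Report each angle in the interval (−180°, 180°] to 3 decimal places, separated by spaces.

-10.759 135.004

cos θ_2 = (46.0845−4²−9²)/(2·4·9) = -0.7072; θ_2 = 135.0043° (elbow-up)
β = atan2(6.6930,-1.1350) = 99.6247°; ψ = atan2(6.3635,-2.3644) = 110.3833°
θ_1 = β − ψ = -10.7586°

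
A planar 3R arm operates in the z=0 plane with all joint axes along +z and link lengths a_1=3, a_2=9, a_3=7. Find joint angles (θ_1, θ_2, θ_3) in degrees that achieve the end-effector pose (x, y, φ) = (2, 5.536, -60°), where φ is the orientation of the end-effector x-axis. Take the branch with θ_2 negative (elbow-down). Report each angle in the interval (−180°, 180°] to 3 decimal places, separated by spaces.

119.996 -29.995 -150.001

wrist centre = target − a_3·(cos φ, sin φ) = (-1.5000, 11.5982)
cos θ_2 = (136.7677−3²−9²)/(2·3·9) = 0.8661; θ_2 = -29.9950° (elbow-down)
β = atan2(11.5982,-1.5000) = 97.3692°; ψ = atan2(-4.4993,10.7946) = -22.6269°
θ_1 = β − ψ = 119.9961°
θ_3 = φ − θ_1 − θ_2 = -150.0011° (wrapped to (-180°,180°])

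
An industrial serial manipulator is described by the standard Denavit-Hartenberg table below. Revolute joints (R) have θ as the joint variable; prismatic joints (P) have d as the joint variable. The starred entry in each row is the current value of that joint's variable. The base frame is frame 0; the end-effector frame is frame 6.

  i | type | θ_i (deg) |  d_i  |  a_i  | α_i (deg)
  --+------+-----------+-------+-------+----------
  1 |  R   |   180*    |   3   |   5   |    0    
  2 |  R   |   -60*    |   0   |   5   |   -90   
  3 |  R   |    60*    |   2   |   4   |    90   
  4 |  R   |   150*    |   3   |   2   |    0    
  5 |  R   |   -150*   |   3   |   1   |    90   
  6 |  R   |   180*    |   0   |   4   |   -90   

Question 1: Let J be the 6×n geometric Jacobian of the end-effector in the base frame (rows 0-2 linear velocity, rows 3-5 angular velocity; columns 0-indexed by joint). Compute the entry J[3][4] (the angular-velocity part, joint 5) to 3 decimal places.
-0.433

axis z_4 = (-0.4330,0.7500,0.5000); lever o_n−o_4 = (-0.5490,0.9510,4.0981)
cross product → J_v[:, 4] = (2.5981,1.5000,0.0000)
J_ω[:, 4] = z_4
entry J[3][4] = -0.4330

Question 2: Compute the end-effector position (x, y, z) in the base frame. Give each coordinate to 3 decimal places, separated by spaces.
-12.513 7.013 6.634

after link 1: o_1 = (-5.0000, 0.0000, 3.0000)
after link 2: o_2 = (-7.5000, 4.3301, 3.0000)
after link 3: o_3 = (-10.2321, 5.0622, -0.4641)
after link 4: o_4 = (-11.9641, 6.0622, 2.5359)
after link 5: o_5 = (-13.5131, 8.7452, 3.1699)
after link 6: o_6 = (-12.5131, 7.0131, 6.6340)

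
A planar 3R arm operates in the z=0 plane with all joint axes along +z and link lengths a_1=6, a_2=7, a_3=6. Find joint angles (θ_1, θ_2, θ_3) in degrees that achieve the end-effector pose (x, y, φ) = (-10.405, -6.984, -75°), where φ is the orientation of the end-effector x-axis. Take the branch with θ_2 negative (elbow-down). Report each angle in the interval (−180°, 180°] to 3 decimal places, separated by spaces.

wrist centre = target − a_3·(cos φ, sin φ) = (-11.9579, -1.1884)
cos θ_2 = (144.4041−6²−7²)/(2·6·7) = 0.7072; θ_2 = -44.9931° (elbow-down)
β = atan2(-1.1884,-11.9579) = -174.3243°; ψ = atan2(-4.9492,10.9503) = -24.3212°
θ_1 = β − ψ = -150.0030°
θ_3 = φ − θ_1 − θ_2 = 119.9961° (wrapped to (-180°,180°])

-150.003 -44.993 119.996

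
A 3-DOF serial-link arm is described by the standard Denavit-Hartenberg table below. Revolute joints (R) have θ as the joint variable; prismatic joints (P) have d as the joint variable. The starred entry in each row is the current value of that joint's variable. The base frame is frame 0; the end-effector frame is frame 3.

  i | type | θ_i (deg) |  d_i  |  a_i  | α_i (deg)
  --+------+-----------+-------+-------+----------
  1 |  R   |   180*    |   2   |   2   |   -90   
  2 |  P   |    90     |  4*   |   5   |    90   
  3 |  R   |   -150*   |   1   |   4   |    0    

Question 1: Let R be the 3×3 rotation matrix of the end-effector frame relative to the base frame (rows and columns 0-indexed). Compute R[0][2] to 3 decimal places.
-1.000

End-effector z-axis (col 2 of R) = (-1.0000,0.0000,0.0000)
R[0][2] = -1.0000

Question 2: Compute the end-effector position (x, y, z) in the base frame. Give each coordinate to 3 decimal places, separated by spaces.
-3.000 -2.000 0.464

after link 1: o_1 = (-2.0000, 0.0000, 2.0000)
after link 2: o_2 = (-2.0000, -4.0000, -3.0000)
after link 3: o_3 = (-3.0000, -2.0000, 0.4641)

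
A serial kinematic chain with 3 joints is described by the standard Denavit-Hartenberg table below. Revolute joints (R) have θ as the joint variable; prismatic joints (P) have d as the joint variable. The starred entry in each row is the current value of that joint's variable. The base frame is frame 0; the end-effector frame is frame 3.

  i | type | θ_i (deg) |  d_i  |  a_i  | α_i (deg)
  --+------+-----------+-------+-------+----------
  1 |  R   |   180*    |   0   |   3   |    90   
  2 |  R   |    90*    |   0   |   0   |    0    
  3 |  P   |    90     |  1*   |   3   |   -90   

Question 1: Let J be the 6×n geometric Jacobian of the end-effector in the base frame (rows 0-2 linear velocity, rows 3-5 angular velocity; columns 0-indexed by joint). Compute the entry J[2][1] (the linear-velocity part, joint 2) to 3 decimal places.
-3.000

axis z_1 = (0.0000,1.0000,0.0000); lever o_n−o_1 = (3.0000,1.0000,0.0000)
cross product → J_v[:, 1] = (0.0000,0.0000,-3.0000)
J_ω[:, 1] = z_1
entry J[2][1] = -3.0000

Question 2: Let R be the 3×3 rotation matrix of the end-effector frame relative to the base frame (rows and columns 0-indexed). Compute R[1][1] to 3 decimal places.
-1.000

End-effector y-axis (col 1 of R) = (-0.0000,-1.0000,-0.0000)
R[1][1] = -1.0000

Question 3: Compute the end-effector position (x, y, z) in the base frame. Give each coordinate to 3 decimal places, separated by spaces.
after link 1: o_1 = (-3.0000, 0.0000, 0.0000)
after link 2: o_2 = (-3.0000, 0.0000, 0.0000)
after link 3: o_3 = (0.0000, 1.0000, 0.0000)

0.000 1.000 0.000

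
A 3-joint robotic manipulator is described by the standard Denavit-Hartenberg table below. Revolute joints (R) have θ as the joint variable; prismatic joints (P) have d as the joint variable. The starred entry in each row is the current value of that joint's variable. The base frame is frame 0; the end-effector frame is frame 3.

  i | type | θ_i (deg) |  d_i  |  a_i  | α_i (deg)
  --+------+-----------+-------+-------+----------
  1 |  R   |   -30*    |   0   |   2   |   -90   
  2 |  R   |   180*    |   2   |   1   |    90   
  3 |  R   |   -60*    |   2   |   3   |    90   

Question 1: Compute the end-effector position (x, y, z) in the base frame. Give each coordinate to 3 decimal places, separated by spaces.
after link 1: o_1 = (1.7321, -1.0000, 0.0000)
after link 2: o_2 = (1.8660, 1.2321, 0.0000)
after link 3: o_3 = (-0.7321, -0.2679, -2.0000)

-0.732 -0.268 -2.000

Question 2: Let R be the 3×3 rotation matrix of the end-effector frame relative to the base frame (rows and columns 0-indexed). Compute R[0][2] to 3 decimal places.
0.500

End-effector z-axis (col 2 of R) = (0.5000,-0.8660,-0.0000)
R[0][2] = 0.5000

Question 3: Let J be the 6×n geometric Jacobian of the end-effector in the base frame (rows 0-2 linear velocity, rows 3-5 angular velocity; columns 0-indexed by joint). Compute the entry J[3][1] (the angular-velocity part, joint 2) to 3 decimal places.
axis z_1 = (0.5000,0.8660,0.0000); lever o_n−o_1 = (-2.4641,0.7321,-2.0000)
cross product → J_v[:, 1] = (-1.7321,1.0000,2.5000)
J_ω[:, 1] = z_1
entry J[3][1] = 0.5000

0.500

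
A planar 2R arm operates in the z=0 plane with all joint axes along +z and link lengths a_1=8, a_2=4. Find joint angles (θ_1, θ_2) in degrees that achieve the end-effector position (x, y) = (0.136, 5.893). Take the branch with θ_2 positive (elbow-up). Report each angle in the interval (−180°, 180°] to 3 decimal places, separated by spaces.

60.003 134.999

cos θ_2 = (34.7459−8²−4²)/(2·8·4) = -0.7071; θ_2 = 134.9990° (elbow-up)
β = atan2(5.8930,0.1360) = 88.6779°; ψ = atan2(2.8285,5.1716) = 28.6752°
θ_1 = β − ψ = 60.0027°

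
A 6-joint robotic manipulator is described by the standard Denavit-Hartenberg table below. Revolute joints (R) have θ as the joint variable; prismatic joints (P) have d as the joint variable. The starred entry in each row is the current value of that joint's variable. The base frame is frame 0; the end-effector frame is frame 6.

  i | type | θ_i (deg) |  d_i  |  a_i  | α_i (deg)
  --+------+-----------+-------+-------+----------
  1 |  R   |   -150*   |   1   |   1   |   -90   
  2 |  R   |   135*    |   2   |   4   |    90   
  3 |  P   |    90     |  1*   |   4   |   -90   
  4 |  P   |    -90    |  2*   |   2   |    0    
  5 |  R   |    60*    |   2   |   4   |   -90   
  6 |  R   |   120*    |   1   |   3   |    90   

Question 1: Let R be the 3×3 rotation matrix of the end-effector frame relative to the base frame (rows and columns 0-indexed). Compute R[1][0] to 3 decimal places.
0.770

End-effector x-axis (col 0 of R) = (0.4669,0.7696,-0.4356)
R[1][0] = 0.7696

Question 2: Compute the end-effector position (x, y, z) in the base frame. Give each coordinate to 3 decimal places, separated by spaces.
after link 1: o_1 = (-0.8660, -0.5000, 1.0000)
after link 2: o_2 = (2.5835, -0.8178, -1.8284)
after link 3: o_3 = (3.9711, -4.6355, -2.5355)
after link 4: o_4 = (1.5216, -6.0497, -2.5355)
after link 5: o_5 = (0.8042, -10.4639, -2.5355)
after link 6: o_6 = (2.9852, -8.2820, -3.2299)

2.985 -8.282 -3.230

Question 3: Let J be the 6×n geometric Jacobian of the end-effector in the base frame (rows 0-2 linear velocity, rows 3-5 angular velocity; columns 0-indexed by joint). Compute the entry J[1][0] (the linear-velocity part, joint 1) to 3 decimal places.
axis z_0 = ẑ; lever o_n−o_0 = (2.9852,-8.2820,-3.2299)
cross product → J_v[:, 0] = (8.2820,2.9852,-0.0000)
J_ω[:, 0] = z_0
entry J[1][0] = 2.9852

2.985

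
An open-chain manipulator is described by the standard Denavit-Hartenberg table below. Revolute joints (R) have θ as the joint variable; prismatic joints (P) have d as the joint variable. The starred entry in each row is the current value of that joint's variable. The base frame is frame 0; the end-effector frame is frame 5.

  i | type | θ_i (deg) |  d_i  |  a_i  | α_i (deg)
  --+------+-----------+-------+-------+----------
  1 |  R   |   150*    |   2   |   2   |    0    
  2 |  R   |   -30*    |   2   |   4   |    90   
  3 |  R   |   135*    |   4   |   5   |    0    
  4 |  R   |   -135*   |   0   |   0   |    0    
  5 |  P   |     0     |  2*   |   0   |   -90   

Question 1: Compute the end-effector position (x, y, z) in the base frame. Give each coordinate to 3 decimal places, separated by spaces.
after link 1: o_1 = (-1.7321, 1.0000, 2.0000)
after link 2: o_2 = (-3.7321, 4.4641, 4.0000)
after link 3: o_3 = (1.4998, 3.4022, 7.5355)
after link 4: o_4 = (1.4998, 3.4022, 7.5355)
after link 5: o_5 = (3.2319, 4.4022, 7.5355)

3.232 4.402 7.536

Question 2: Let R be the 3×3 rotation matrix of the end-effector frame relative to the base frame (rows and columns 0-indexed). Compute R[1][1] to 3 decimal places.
End-effector y-axis (col 1 of R) = (-0.8660,-0.5000,0.0000)
R[1][1] = -0.5000

-0.500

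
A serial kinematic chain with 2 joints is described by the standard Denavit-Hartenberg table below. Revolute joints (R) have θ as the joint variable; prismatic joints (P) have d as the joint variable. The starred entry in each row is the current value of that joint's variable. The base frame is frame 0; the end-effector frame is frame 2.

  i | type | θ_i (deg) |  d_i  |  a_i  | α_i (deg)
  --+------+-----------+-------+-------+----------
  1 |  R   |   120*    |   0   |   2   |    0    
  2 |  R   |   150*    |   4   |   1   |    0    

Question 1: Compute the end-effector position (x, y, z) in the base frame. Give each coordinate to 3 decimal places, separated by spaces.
-1.000 0.732 4.000

after link 1: o_1 = (-1.0000, 1.7321, 0.0000)
after link 2: o_2 = (-1.0000, 0.7321, 4.0000)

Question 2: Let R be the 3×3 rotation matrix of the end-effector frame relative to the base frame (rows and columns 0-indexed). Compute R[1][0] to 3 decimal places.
-1.000

End-effector x-axis (col 0 of R) = (-0.0000,-1.0000,0.0000)
R[1][0] = -1.0000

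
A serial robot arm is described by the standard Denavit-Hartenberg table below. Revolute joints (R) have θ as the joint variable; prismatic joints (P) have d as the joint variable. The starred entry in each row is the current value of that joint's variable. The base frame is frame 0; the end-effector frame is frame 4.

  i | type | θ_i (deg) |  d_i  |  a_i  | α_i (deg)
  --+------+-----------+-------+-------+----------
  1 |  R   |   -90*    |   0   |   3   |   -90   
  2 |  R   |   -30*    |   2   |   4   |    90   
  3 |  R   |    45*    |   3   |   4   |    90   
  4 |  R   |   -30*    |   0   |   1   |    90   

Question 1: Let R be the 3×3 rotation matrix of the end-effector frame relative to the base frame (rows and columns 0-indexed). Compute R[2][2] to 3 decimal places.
-0.927

End-effector z-axis (col 2 of R) = (-0.3536,-0.1268,-0.9268)
R[2][2] = -0.9268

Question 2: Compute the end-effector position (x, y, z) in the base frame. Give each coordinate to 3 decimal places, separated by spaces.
after link 1: o_1 = (0.0000, -3.0000, 0.0000)
after link 2: o_2 = (2.0000, -6.4641, 2.0000)
after link 3: o_3 = (4.8284, -7.4136, 6.0123)
after link 4: o_4 = (5.4408, -8.1939, 5.8855)

5.441 -8.194 5.885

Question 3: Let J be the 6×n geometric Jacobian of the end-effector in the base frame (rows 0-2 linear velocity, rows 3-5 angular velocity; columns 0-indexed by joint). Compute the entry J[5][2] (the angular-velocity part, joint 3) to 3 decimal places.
axis z_2 = (-0.0000,0.5000,0.8660); lever o_n−o_2 = (3.4408,-1.7298,3.8855)
cross product → J_v[:, 2] = (3.4408,2.9798,-1.7204)
J_ω[:, 2] = z_2
entry J[5][2] = 0.8660

0.866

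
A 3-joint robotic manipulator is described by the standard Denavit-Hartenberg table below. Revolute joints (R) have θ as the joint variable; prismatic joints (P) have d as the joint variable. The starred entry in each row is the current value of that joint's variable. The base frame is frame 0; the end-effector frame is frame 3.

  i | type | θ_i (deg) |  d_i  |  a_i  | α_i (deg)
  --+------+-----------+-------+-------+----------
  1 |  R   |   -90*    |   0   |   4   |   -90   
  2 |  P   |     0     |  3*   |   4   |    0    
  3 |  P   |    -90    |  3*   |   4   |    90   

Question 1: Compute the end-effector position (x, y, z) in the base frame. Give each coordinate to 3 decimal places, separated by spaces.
6.000 -8.000 4.000

after link 1: o_1 = (0.0000, -4.0000, 0.0000)
after link 2: o_2 = (3.0000, -8.0000, 0.0000)
after link 3: o_3 = (6.0000, -8.0000, 4.0000)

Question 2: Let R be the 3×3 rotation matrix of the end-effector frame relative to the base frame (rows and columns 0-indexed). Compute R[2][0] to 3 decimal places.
End-effector x-axis (col 0 of R) = (-0.0000,-0.0000,1.0000)
R[2][0] = 1.0000

1.000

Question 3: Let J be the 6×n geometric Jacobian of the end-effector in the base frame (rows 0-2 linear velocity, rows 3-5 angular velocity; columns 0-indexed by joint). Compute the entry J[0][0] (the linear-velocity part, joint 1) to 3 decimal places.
axis z_0 = ẑ; lever o_n−o_0 = (6.0000,-8.0000,4.0000)
cross product → J_v[:, 0] = (8.0000,6.0000,-0.0000)
J_ω[:, 0] = z_0
entry J[0][0] = 8.0000

8.000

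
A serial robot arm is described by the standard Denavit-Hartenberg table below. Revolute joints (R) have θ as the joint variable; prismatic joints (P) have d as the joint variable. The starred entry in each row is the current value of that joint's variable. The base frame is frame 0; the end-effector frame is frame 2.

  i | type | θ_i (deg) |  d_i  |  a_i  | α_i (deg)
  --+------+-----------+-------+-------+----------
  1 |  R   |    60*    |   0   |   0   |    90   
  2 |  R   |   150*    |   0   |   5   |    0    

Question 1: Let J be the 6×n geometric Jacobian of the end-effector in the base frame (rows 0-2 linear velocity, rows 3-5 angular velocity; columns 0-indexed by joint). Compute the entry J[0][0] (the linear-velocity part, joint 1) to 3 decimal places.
axis z_0 = ẑ; lever o_n−o_0 = (-2.1651,-3.7500,2.5000)
cross product → J_v[:, 0] = (3.7500,-2.1651,0.0000)
J_ω[:, 0] = z_0
entry J[0][0] = 3.7500

3.750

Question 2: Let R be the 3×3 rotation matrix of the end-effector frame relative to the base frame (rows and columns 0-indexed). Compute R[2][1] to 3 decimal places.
-0.866

End-effector y-axis (col 1 of R) = (-0.2500,-0.4330,-0.8660)
R[2][1] = -0.8660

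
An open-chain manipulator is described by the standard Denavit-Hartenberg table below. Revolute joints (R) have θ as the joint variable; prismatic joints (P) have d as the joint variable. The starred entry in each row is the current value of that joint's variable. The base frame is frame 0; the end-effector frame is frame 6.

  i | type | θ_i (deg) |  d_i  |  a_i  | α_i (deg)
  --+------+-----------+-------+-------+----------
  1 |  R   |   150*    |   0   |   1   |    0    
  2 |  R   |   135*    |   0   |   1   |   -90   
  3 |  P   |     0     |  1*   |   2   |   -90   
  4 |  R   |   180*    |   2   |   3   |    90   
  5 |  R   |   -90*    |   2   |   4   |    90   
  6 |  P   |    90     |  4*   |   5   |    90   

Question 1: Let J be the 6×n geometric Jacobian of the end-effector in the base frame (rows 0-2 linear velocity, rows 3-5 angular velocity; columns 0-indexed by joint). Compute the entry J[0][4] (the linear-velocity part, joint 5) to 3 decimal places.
-1.035

axis z_4 = (-0.9659,-0.2588,-0.0000); lever o_n−o_4 = (-5.7262,-5.6754,4.0000)
cross product → J_v[:, 4] = (-1.0353,3.8637,4.0000)
J_ω[:, 4] = z_4
entry J[0][4] = -1.0353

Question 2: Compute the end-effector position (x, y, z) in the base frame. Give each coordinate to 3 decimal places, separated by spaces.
after link 1: o_1 = (-0.8660, 0.5000, 0.0000)
after link 2: o_2 = (-0.6072, -0.4659, 0.0000)
after link 3: o_3 = (0.8764, -2.1390, 0.0000)
after link 4: o_4 = (0.0999, 0.7588, -2.0000)
after link 5: o_5 = (-1.8320, 0.2412, 2.0000)
after link 6: o_6 = (-5.6263, -4.9166, 2.0000)

-5.626 -4.917 2.000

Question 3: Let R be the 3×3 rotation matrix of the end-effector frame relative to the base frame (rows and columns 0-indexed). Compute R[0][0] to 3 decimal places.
-0.966

End-effector x-axis (col 0 of R) = (-0.9659,-0.2588,-0.0000)
R[0][0] = -0.9659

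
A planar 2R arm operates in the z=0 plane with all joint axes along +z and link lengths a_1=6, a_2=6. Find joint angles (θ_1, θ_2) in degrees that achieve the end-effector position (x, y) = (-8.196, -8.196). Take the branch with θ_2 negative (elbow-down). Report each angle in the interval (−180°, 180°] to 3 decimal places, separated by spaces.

-119.996 -30.008

cos θ_2 = (134.3488−6²−6²)/(2·6·6) = 0.8660; θ_2 = -30.0080° (elbow-down)
β = atan2(-8.1960,-8.1960) = -135.0000°; ψ = atan2(-3.0007,11.1957) = -15.0040°
θ_1 = β − ψ = -119.9960°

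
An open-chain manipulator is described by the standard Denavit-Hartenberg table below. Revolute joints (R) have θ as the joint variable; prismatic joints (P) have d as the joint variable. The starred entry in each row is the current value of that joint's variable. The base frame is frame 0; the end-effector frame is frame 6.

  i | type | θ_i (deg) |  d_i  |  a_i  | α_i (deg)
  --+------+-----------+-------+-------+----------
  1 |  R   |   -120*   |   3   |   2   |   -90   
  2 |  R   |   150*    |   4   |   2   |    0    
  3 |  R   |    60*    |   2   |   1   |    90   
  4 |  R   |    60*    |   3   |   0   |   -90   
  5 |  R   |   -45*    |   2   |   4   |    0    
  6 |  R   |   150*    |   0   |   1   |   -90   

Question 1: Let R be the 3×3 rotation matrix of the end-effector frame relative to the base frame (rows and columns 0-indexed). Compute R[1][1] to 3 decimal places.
End-effector y-axis (col 1 of R) = (-0.0580,0.8995,0.4330)
R[1][1] = 0.8995

0.900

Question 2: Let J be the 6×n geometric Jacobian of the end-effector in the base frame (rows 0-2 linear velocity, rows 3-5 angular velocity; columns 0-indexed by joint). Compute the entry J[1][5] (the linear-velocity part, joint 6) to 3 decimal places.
0.168

axis z_5 = (0.0580,-0.8995,-0.4330); lever o_n−o_5 = (-0.4916,-0.4032,0.7718)
cross product → J_v[:, 5] = (-0.8689,0.1681,-0.4656)
J_ω[:, 5] = z_5
entry J[1][5] = 0.1681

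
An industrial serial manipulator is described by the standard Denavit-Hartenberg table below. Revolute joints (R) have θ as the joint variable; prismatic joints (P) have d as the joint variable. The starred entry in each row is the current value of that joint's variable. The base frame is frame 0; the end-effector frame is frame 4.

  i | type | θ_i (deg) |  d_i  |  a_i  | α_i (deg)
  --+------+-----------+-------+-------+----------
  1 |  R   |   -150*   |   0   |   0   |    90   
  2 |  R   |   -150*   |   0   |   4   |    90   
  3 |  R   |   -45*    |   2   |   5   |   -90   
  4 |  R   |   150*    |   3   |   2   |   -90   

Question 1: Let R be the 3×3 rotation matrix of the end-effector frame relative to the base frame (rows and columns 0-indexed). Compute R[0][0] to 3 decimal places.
End-effector x-axis (col 0 of R) = (-0.9820,0.1402,-0.1268)
R[0][0] = -0.9820

-0.982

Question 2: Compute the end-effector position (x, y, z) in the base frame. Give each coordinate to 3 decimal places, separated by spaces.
after link 1: o_1 = (0.0000, 0.0000, 0.0000)
after link 2: o_2 = (3.0000, 1.7321, -2.0000)
after link 3: o_3 = (8.2854, 0.7011, -2.0357)
after link 4: o_4 = (6.8518, 3.7371, -3.3500)

6.852 3.737 -3.350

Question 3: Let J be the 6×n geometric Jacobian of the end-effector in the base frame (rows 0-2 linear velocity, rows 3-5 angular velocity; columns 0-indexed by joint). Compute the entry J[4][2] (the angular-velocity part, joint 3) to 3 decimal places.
0.250

axis z_2 = (0.4330,0.2500,0.8660); lever o_n−o_2 = (3.8518,2.0051,-1.3500)
cross product → J_v[:, 2] = (-2.0740,3.9204,-0.0947)
J_ω[:, 2] = z_2
entry J[4][2] = 0.2500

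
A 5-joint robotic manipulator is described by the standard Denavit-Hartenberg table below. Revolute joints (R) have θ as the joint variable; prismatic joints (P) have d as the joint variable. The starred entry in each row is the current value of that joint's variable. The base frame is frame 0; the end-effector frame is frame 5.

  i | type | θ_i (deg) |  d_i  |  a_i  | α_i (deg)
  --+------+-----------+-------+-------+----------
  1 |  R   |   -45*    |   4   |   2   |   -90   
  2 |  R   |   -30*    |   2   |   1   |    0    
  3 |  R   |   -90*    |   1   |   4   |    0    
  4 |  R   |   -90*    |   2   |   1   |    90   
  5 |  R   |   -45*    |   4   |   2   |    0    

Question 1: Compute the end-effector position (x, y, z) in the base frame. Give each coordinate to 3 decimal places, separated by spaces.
after link 1: o_1 = (1.4142, -1.4142, 4.0000)
after link 2: o_2 = (3.4408, -0.6124, 4.5000)
after link 3: o_3 = (2.7337, 1.5089, 7.9641)
after link 4: o_4 = (3.5355, 3.5355, 7.4641)
after link 5: o_5 = (3.0837, 1.9873, 3.2929)

3.084 1.987 3.293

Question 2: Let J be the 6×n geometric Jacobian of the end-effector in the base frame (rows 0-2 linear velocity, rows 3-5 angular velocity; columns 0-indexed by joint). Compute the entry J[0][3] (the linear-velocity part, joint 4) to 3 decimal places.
-3.303

axis z_3 = (0.7071,0.7071,0.0000); lever o_n−o_3 = (0.3500,0.4784,-4.6712)
cross product → J_v[:, 3] = (-3.3030,3.3030,0.0908)
J_ω[:, 3] = z_3
entry J[0][3] = -3.3030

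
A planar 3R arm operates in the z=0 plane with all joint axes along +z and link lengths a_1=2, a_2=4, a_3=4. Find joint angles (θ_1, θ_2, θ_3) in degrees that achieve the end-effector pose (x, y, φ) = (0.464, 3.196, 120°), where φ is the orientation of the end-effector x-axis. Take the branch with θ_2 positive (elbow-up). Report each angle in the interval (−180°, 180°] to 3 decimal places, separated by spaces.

wrist centre = target − a_3·(cos φ, sin φ) = (2.4640, -0.2681)
cos θ_2 = (6.1432−2²−4²)/(2·2·4) = -0.8661; θ_2 = 150.0030° (elbow-up)
β = atan2(-0.2681,2.4640) = -6.2098°; ψ = atan2(1.9998,-1.4642) = 126.2105°
θ_1 = β − ψ = -132.4202°
θ_3 = φ − θ_1 − θ_2 = 102.4172° (wrapped to (-180°,180°])

-132.420 150.003 102.417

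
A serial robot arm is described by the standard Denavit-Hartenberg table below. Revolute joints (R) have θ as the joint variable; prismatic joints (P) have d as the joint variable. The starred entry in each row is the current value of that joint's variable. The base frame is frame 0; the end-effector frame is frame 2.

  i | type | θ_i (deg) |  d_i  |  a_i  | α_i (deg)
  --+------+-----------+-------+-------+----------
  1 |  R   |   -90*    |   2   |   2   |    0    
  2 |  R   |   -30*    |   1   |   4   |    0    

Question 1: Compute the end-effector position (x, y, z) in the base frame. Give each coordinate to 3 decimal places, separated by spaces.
-2.000 -5.464 3.000

after link 1: o_1 = (0.0000, -2.0000, 2.0000)
after link 2: o_2 = (-2.0000, -5.4641, 3.0000)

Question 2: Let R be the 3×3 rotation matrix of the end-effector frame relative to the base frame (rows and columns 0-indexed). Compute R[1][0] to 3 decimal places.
-0.866

End-effector x-axis (col 0 of R) = (-0.5000,-0.8660,0.0000)
R[1][0] = -0.8660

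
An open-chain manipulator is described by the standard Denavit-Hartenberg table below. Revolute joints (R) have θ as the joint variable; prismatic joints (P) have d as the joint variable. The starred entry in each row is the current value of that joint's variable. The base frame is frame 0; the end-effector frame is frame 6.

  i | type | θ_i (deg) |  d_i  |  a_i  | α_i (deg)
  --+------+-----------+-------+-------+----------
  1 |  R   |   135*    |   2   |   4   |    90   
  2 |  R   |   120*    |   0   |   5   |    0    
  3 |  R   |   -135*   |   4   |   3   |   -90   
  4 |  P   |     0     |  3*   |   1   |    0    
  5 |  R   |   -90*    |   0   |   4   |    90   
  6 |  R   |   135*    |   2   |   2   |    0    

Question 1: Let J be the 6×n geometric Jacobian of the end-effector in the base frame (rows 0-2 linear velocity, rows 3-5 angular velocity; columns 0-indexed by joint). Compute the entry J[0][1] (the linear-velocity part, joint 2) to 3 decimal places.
5.711

axis z_1 = (0.7071,0.7071,0.0000); lever o_n−o_1 = (4.2507,5.0630,8.0763)
cross product → J_v[:, 1] = (5.7108,-5.7108,0.5743)
J_ω[:, 1] = z_1
entry J[0][1] = 5.7108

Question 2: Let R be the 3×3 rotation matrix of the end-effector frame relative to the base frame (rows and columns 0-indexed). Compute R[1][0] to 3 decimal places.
-0.371

End-effector x-axis (col 0 of R) = (-0.6294,-0.3706,0.6830)
R[1][0] = -0.3706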